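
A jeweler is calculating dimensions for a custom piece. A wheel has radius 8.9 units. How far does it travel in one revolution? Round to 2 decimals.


Shape: circle
Radius r = 8.9 units
Formula: C = 2 * pi * r
C = 2 * pi * 8.9
C = 17.8 * pi
C = 55.92
55.92 units


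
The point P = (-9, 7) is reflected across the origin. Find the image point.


Transformation: reflection
Original point: (-9, 7)
Rule for reflection through the origin: (x, y) -> (-x, -y)
Apply: (-9, 7) -> (9, -7)
(9, -7)


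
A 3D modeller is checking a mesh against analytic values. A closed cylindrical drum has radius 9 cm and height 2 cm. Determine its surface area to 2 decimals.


Shape: closed cylinder
Radius r = 9 cm, Height h = 2 cm
Formula: SA = 2*pi*r^2 + 2*pi*r*h = 2*pi*r*(r + h)
r + h = 11
2 * r * (r + h) = 2 * 9 * 11 = 198
SA = 198 * pi
SA = 622.04
622.04 cm^2


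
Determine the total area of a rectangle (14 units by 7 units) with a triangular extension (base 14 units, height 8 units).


Composite shape: rectangle + triangle
Rectangle area = 14 * 7 = 98
Triangle area = 0.5 * 14 * 8 = 56
Total = 98 + 56
Total = 154
154 units^2


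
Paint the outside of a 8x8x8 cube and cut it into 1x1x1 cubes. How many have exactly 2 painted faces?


Large cube: 8 x 8 x 8, cut into unit cubes.
n = 8, so n - 2 = 6
Cubes with 2 painted faces lie along the edges, excluding corners.
A cube has 12 edges; each contributes (n - 2) = 6 such cubes.
Count = 12 * 6 = 72
72 unit cubes


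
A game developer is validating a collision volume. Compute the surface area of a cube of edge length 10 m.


Shape: cube
Side s = 10 m
A cube has 6 square faces.
Formula: SA = 6 * s^2
s^2 = 100
SA = 6 * 100
SA = 600
600 m^2


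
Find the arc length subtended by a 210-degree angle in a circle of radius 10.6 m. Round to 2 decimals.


Shape: circular arc
Radius r = 10.6 m, Angle = 210 degrees
Formula: L = (angle/360) * 2 * pi * r
2 * pi * r = 21.2 * pi
L = (210/360) * 21.2 * pi
L = 12.366667 * pi
L = 38.85
38.85 m


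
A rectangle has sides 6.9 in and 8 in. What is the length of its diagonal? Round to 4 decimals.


Shape: rectangle (diagonal via Pythagoras)
Sides: 6.9 in and 8 in
Formula: d = sqrt(l^2 + w^2)
l^2 = 47.61, w^2 = 64
l^2 + w^2 = 111.61
d = sqrt(111.61)
d = 10.5646
10.5646 in


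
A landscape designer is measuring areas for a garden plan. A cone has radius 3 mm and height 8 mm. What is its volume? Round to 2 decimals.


Shape: cone
Radius r = 3 mm, Height h = 8 mm
Formula: V = (1/3) * pi * r^2 * h
r^2 = 9
pi * r^2 * h = pi * 9 * 8 = 72 * pi
V = 72 * pi / 3
V = 75.4
75.4 mm^3


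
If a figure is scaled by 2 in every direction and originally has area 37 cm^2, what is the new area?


Linear scale factor k = 2
Original area = 37 cm^2
Rule: under a linear scaling by k, areas scale by k^2.
k^2 = 2^2 = 4
New area = 37 * 4
New area = 148
148 cm^2


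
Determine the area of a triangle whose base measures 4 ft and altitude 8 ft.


Shape: triangle
Base b = 4 ft, Height h = 8 ft
Formula: A = (1/2) * b * h
A = 0.5 * 4 * 8
A = 0.5 * 32
A = 16
16 ft^2


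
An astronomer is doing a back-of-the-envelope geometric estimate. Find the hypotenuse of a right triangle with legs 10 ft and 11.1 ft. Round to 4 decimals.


Shape: right triangle
Legs a = 10 ft, b = 11.1 ft
Formula: c = sqrt(a^2 + b^2)
a^2 = 100, b^2 = 123.21
a^2 + b^2 = 223.21
c = sqrt(223.21)
c = 14.9402
14.9402 ft


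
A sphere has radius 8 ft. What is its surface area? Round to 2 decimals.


Shape: sphere
Radius r = 8 ft
Formula: SA = 4 * pi * r^2
r^2 = 64
SA = 4 * pi * 64
SA = 256 * pi
SA = 804.25
804.25 ft^2


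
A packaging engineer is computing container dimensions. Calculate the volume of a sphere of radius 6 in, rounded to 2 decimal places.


Shape: sphere
Radius r = 6 in
Formula: V = (4/3) * pi * r^3
r^3 = 216
(4/3) * 216 = 288
V = 288 * pi
V = 904.78
904.78 in^3


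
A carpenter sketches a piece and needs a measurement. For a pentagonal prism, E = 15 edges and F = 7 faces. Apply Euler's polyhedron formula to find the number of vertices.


Polyhedron: pentagonal prism
Euler's formula for convex polyhedra: V - E + F = 2
Given: E = 15 edges and F = 7 faces
Solve for V:
V = 2 + E - F = 2 + 15 - 7 = 10
10 vertices


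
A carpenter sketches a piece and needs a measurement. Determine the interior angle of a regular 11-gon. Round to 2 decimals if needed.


Shape: regular hendecagon (11 sides)
Formula: interior angle = (n - 2) * 180 / n
(n - 2) = 9
(n - 2) * 180 = 1620
angle = 1620 / 11
angle = 147.27
147.27 degrees


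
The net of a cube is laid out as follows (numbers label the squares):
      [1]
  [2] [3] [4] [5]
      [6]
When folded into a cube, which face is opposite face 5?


Net: cross layout. Take square 3 as the base (bottom).
Fold the four squares in the horizontal row up around 3: 2 -> left, 4 -> right, 5 wraps to the top.
Fold 1 and 6 up from 3: 1 -> back, 6 -> front.
Opposite pairs are therefore: (1, 6), (2, 4), (3, 5).
Face 5 is opposite face 3.
face 3


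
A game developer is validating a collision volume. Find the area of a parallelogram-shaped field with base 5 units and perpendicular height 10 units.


Shape: parallelogram
Base b = 5 units, Height h = 10 units
Formula: A = b * h
A = 5 * 10
A = 50
50 units^2


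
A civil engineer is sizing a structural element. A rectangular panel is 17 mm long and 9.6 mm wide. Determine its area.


Shape: rectangle
Length l = 17 mm, Width w = 9.6 mm
Formula: A = l * w
A = 17 * 9.6
A = 163.2
163.2 mm^2


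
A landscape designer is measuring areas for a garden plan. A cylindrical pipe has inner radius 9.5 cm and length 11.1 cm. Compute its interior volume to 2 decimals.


Shape: cylinder
Radius r = 9.5 cm, Height h = 11.1 cm
Formula: V = pi * r^2 * h
r^2 = 90.25
V = pi * 90.25 * 11.1
V = 1001.775 * pi
V = 3147.17
3147.17 cm^3


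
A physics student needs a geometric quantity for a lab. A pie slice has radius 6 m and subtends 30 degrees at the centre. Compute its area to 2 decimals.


Shape: circular sector
Radius r = 6 m, Angle = 30 degrees
Formula: A = (angle/360) * pi * r^2
r^2 = 36
Fraction of circle = 30/360
A = (30/360) * pi * 36
A = 3 * pi
A = 9.42
9.42 m^2


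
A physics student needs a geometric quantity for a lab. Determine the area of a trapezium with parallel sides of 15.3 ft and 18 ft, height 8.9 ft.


Shape: trapezoid
Parallel sides a = 15.3 ft, b = 18 ft; Height h = 8.9 ft
Formula: A = (a + b) * h / 2
a + b = 15.3 + 18 = 33.3
A = 33.3 * 8.9 / 2
A = 296.37 / 2
A = 148.185
148.185 ft^2


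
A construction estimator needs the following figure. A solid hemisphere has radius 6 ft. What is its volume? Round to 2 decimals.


Shape: hemisphere (half of a sphere)
Radius r = 6 ft
Formula: V = (1/2) * (4/3) * pi * r^3 = (2/3) * pi * r^3
r^3 = 216
(2/3) * 216 = 144
V = 144 * pi
V = 452.39
452.39 ft^3


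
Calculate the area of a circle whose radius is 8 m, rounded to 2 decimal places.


Shape: circle
Radius r = 8 m
Formula: A = pi * r^2
r^2 = 8^2 = 64
A = pi * 64
A = 201.06
201.06 m^2


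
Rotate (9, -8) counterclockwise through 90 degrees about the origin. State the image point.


Transformation: rotation about the origin
Original point: (9, -8)
Rule for 90 deg counterclockwise: (x, y) -> (-y, x)
Apply: (9, -8) -> (8, 9)
(8, 9)


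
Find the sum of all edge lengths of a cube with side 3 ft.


Shape: cube
Side s = 3 ft
A cube has 12 edges, all equal.
Formula: total edge length = 12 * s
Total = 12 * 3
Total = 36
36 ft


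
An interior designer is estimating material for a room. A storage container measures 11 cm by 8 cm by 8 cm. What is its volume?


Shape: rectangular prism
l = 11 cm, w = 8 cm, h = 8 cm
Formula: V = l * w * h
V = 11 * 8 * 8
V = 88 * 8
V = 704
704 cm^3


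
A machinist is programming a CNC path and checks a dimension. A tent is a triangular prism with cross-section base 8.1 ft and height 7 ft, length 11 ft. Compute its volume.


Shape: triangular prism
Triangle base = 8.1 ft, triangle height = 7 ft, prism length L = 11 ft
Formula: V = (1/2 * b * h_tri) * L
Cross-section area = 0.5 * 8.1 * 7 = 28.35
V = 28.35 * 11
V = 311.85
311.85 ft^3


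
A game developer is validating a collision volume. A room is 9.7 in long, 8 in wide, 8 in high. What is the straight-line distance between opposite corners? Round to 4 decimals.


Shape: rectangular box (space diagonal)
l = 9.7 in, w = 8 in, h = 8 in
Visualize: the diagonal of the base, then a right triangle with that diagonal and the height.
Formula: d = sqrt(l^2 + w^2 + h^2)
l^2 + w^2 + h^2 = 94.09 + 64 + 64 = 222.09
d = sqrt(222.09)
d = 14.9027
14.9027 in


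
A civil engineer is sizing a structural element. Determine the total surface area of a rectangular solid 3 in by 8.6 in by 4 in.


Shape: rectangular prism
l = 3 in, w = 8.6 in, h = 4 in
Formula: SA = 2(lw + lh + wh)
lw = 25.8, lh = 12, wh = 34.4
lw + lh + wh = 72.2
SA = 2 * 72.2
SA = 144.4
144.4 in^2


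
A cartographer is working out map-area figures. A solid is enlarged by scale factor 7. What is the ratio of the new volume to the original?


Linear scale factor k = 7
Rule: under a linear scaling by k, volumes scale by k^3.
k^3 = 7 * 7 * 7
k^3 = 49 * 7
k^3 = 343
Volume scales by a factor of 343.
343 (dimensionless)


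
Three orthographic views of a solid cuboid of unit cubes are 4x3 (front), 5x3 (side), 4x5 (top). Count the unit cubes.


Orthographic views of a solid rectangular block:
Front view 4 x 3 -> length = 4, height = 3
Side view 5 x 3 -> width = 5, height = 3 (consistent)
Top view 4 x 5 -> confirms length = 4, width = 5
The block is 4 x 5 x 3.
Total unit cubes = 4 * 5 * 3 = 60
60 unit cubes


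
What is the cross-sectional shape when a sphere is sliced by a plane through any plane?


Solid: sphere
Cutting plane: through any plane
Visualize the intersection of the plane with the solid's surface.
The boundary of the cut region is a circle.
circle


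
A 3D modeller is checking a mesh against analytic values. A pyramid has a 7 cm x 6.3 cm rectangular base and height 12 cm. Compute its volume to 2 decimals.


Shape: rectangular pyramid
Base: 7 cm x 6.3 cm, Height h = 12 cm
Formula: V = (1/3) * base_area * h
base_area = 7 * 6.3 = 44.1
base_area * h = 44.1 * 12 = 529.2
V = 529.2 / 3
V = 176.4
176.4 cm^3


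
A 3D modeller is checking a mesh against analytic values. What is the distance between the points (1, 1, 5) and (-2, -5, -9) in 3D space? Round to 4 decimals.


3D distance between two points
P1 = (1, 1, 5), P2 = (-2, -5, -9)
Formula: d = sqrt((x2-x1)^2 + (y2-y1)^2 + (z2-z1)^2)
dx = -2 - 1 = -3
dy = -5 - 1 = -6
dz = -9 - 5 = -14
dx^2 + dy^2 + dz^2 = 9 + 36 + 196 = 241
d = sqrt(241)
d = 15.5242
15.5242 units


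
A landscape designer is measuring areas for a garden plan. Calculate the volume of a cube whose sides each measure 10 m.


Shape: cube
Side s = 10 m
Formula: V = s^3
V = 10 * 10 * 10
V = 100 * 10
V = 1000
1000 m^3


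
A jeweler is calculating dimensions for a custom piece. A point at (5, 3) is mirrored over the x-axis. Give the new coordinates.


Transformation: reflection
Original point: (5, 3)
Rule for reflection over the x-axis: (x, y) -> (x, -y)
Apply: (5, 3) -> (5, -3)
(5, -3)


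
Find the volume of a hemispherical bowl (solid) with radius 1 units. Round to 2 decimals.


Shape: hemisphere (half of a sphere)
Radius r = 1 units
Formula: V = (1/2) * (4/3) * pi * r^3 = (2/3) * pi * r^3
r^3 = 1
(2/3) * 1 = 0.666667
V = 0.666667 * pi
V = 2.09
2.09 units^3


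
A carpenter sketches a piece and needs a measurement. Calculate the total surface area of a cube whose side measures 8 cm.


Shape: cube
Side s = 8 cm
A cube has 6 square faces.
Formula: SA = 6 * s^2
s^2 = 64
SA = 6 * 64
SA = 384
384 cm^2


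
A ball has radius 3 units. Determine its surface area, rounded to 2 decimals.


Shape: sphere
Radius r = 3 units
Formula: SA = 4 * pi * r^2
r^2 = 9
SA = 4 * pi * 9
SA = 36 * pi
SA = 113.1
113.1 units^2


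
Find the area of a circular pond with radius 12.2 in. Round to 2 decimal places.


Shape: circle
Radius r = 12.2 in
Formula: A = pi * r^2
r^2 = 12.2^2 = 148.84
A = pi * 148.84
A = 467.59
467.59 in^2


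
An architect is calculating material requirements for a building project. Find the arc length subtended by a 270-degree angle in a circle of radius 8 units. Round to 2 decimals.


Shape: circular arc
Radius r = 8 units, Angle = 270 degrees
Formula: L = (angle/360) * 2 * pi * r
2 * pi * r = 16 * pi
L = (270/360) * 16 * pi
L = 12 * pi
L = 37.7
37.7 units


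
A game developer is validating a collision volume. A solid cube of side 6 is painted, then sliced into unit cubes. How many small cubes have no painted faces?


Large cube: 6 x 6 x 6, cut into unit cubes.
n = 6, so n - 2 = 4
Unpainted cubes form the interior (n - 2)^3 block.
(n - 2)^3 = 4^3 = 64
64 unit cubes


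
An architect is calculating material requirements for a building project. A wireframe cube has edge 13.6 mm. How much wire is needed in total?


Shape: cube
Side s = 13.6 mm
A cube has 12 edges, all equal.
Formula: total edge length = 12 * s
Total = 12 * 13.6
Total = 163.2
163.2 mm


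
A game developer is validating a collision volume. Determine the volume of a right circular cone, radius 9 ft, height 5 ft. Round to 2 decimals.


Shape: cone
Radius r = 9 ft, Height h = 5 ft
Formula: V = (1/3) * pi * r^2 * h
r^2 = 81
pi * r^2 * h = pi * 81 * 5 = 405 * pi
V = 405 * pi / 3
V = 424.12
424.12 ft^3


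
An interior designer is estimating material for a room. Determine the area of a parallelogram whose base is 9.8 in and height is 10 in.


Shape: parallelogram
Base b = 9.8 in, Height h = 10 in
Formula: A = b * h
A = 9.8 * 10
A = 98
98 in^2


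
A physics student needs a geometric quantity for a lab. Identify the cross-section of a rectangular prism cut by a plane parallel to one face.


Solid: rectangular prism
Cutting plane: parallel to one face
Visualize the intersection of the plane with the solid's surface.
The boundary of the cut region is a rectangle.
rectangle


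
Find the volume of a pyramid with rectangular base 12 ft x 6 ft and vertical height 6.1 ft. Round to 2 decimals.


Shape: rectangular pyramid
Base: 12 ft x 6 ft, Height h = 6.1 ft
Formula: V = (1/3) * base_area * h
base_area = 12 * 6 = 72
base_area * h = 72 * 6.1 = 439.2
V = 439.2 / 3
V = 146.4
146.4 ft^3


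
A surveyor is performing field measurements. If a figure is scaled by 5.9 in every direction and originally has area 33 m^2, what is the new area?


Linear scale factor k = 5.9
Original area = 33 m^2
Rule: under a linear scaling by k, areas scale by k^2.
k^2 = 5.9^2 = 34.81
New area = 33 * 34.81
New area = 1148.73
1148.73 m^2


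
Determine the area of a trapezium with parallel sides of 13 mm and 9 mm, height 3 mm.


Shape: trapezoid
Parallel sides a = 13 mm, b = 9 mm; Height h = 3 mm
Formula: A = (a + b) * h / 2
a + b = 13 + 9 = 22
A = 22 * 3 / 2
A = 66 / 2
A = 33
33 mm^2


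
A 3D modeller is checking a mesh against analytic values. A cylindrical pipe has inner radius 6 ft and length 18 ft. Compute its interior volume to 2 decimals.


Shape: cylinder
Radius r = 6 ft, Height h = 18 ft
Formula: V = pi * r^2 * h
r^2 = 36
V = pi * 36 * 18
V = 648 * pi
V = 2035.75
2035.75 ft^3


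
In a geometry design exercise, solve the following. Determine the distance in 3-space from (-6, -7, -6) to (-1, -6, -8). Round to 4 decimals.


3D distance between two points
P1 = (-6, -7, -6), P2 = (-1, -6, -8)
Formula: d = sqrt((x2-x1)^2 + (y2-y1)^2 + (z2-z1)^2)
dx = -1 - -6 = 5
dy = -6 - -7 = 1
dz = -8 - -6 = -2
dx^2 + dy^2 + dz^2 = 25 + 1 + 4 = 30
d = sqrt(30)
d = 5.4772
5.4772 units


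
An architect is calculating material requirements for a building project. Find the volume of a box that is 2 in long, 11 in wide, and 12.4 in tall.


Shape: rectangular prism
l = 2 in, w = 11 in, h = 12.4 in
Formula: V = l * w * h
V = 2 * 11 * 12.4
V = 22 * 12.4
V = 272.8
272.8 in^3


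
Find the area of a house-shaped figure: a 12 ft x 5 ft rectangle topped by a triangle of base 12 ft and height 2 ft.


Composite shape: rectangle + triangle
Rectangle area = 12 * 5 = 60
Triangle area = 0.5 * 12 * 2 = 12
Total = 60 + 12
Total = 72
72 ft^2


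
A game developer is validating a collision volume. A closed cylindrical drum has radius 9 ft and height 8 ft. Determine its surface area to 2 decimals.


Shape: closed cylinder
Radius r = 9 ft, Height h = 8 ft
Formula: SA = 2*pi*r^2 + 2*pi*r*h = 2*pi*r*(r + h)
r + h = 17
2 * r * (r + h) = 2 * 9 * 17 = 306
SA = 306 * pi
SA = 961.33
961.33 ft^2


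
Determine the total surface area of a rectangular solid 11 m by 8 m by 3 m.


Shape: rectangular prism
l = 11 m, w = 8 m, h = 3 m
Formula: SA = 2(lw + lh + wh)
lw = 88, lh = 33, wh = 24
lw + lh + wh = 145
SA = 2 * 145
SA = 290
290 m^2


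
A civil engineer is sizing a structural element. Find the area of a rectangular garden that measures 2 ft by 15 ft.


Shape: rectangle
Length l = 2 ft, Width w = 15 ft
Formula: A = l * w
A = 2 * 15
A = 30
30 ft^2


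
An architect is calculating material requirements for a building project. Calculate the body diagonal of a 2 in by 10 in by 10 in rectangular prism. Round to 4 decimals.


Shape: rectangular box (space diagonal)
l = 2 in, w = 10 in, h = 10 in
Visualize: the diagonal of the base, then a right triangle with that diagonal and the height.
Formula: d = sqrt(l^2 + w^2 + h^2)
l^2 + w^2 + h^2 = 4 + 100 + 100 = 204
d = sqrt(204)
d = 14.2829
14.2829 in


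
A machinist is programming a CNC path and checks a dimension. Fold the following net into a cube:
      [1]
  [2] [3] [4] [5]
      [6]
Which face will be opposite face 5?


Net: cross layout. Take square 3 as the base (bottom).
Fold the four squares in the horizontal row up around 3: 2 -> left, 4 -> right, 5 wraps to the top.
Fold 1 and 6 up from 3: 1 -> back, 6 -> front.
Opposite pairs are therefore: (1, 6), (2, 4), (3, 5).
Face 5 is opposite face 3.
face 3


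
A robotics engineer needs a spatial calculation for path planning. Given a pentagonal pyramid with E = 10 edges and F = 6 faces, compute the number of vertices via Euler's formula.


Polyhedron: pentagonal pyramid
Euler's formula for convex polyhedra: V - E + F = 2
Given: E = 10 edges and F = 6 faces
Solve for V:
V = 2 + E - F = 2 + 10 - 6 = 6
6 vertices


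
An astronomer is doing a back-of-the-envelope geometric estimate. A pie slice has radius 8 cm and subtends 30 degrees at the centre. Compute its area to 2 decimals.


Shape: circular sector
Radius r = 8 cm, Angle = 30 degrees
Formula: A = (angle/360) * pi * r^2
r^2 = 64
Fraction of circle = 30/360
A = (30/360) * pi * 64
A = 5.333333 * pi
A = 16.76
16.76 cm^2


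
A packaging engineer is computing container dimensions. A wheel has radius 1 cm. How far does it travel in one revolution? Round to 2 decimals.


Shape: circle
Radius r = 1 cm
Formula: C = 2 * pi * r
C = 2 * pi * 1
C = 2 * pi
C = 6.28
6.28 cm


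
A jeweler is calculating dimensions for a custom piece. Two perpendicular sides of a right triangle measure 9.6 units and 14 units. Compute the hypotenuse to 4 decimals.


Shape: right triangle
Legs a = 9.6 units, b = 14 units
Formula: c = sqrt(a^2 + b^2)
a^2 = 92.16, b^2 = 196
a^2 + b^2 = 288.16
c = sqrt(288.16)
c = 16.9753
16.9753 units


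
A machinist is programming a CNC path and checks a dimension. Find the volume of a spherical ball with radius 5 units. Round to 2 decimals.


Shape: sphere
Radius r = 5 units
Formula: V = (4/3) * pi * r^3
r^3 = 125
(4/3) * 125 = 166.666667
V = 166.666667 * pi
V = 523.6
523.6 units^3


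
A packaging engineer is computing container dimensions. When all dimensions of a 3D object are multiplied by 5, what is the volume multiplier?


Linear scale factor k = 5
Rule: under a linear scaling by k, volumes scale by k^3.
k^3 = 5 * 5 * 5
k^3 = 25 * 5
k^3 = 125
Volume scales by a factor of 125.
125 (dimensionless)


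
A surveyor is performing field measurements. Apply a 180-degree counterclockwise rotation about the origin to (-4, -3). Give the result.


Transformation: rotation about the origin
Original point: (-4, -3)
Rule for 180 deg: (x, y) -> (-x, -y)
Apply: (-4, -3) -> (4, 3)
(4, 3)


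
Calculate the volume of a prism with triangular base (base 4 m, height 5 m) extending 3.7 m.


Shape: triangular prism
Triangle base = 4 m, triangle height = 5 m, prism length L = 3.7 m
Formula: V = (1/2 * b * h_tri) * L
Cross-section area = 0.5 * 4 * 5 = 10
V = 10 * 3.7
V = 37
37 m^3


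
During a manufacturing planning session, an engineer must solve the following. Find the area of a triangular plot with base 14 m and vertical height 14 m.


Shape: triangle
Base b = 14 m, Height h = 14 m
Formula: A = (1/2) * b * h
A = 0.5 * 14 * 14
A = 0.5 * 196
A = 98
98 m^2


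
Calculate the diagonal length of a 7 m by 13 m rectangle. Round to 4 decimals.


Shape: rectangle (diagonal via Pythagoras)
Sides: 7 m and 13 m
Formula: d = sqrt(l^2 + w^2)
l^2 = 49, w^2 = 169
l^2 + w^2 = 218
d = sqrt(218)
d = 14.7648
14.7648 m


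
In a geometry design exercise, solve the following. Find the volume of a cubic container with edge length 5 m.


Shape: cube
Side s = 5 m
Formula: V = s^3
V = 5 * 5 * 5
V = 25 * 5
V = 125
125 m^3


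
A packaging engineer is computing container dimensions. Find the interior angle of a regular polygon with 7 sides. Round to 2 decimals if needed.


Shape: regular heptagon (7 sides)
Formula: interior angle = (n - 2) * 180 / n
(n - 2) = 5
(n - 2) * 180 = 900
angle = 900 / 7
angle = 128.57
128.57 degrees


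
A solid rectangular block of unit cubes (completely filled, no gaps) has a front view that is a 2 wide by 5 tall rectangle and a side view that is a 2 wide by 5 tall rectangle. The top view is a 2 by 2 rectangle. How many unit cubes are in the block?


Orthographic views of a solid rectangular block:
Front view 2 x 5 -> length = 2, height = 5
Side view 2 x 5 -> width = 2, height = 5 (consistent)
Top view 2 x 2 -> confirms length = 2, width = 2
The block is 2 x 2 x 5.
Total unit cubes = 2 * 2 * 5 = 20
20 unit cubes


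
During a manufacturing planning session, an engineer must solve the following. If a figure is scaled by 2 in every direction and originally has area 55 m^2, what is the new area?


Linear scale factor k = 2
Original area = 55 m^2
Rule: under a linear scaling by k, areas scale by k^2.
k^2 = 2^2 = 4
New area = 55 * 4
New area = 220
220 m^2


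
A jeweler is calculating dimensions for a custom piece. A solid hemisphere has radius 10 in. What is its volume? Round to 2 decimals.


Shape: hemisphere (half of a sphere)
Radius r = 10 in
Formula: V = (1/2) * (4/3) * pi * r^3 = (2/3) * pi * r^3
r^3 = 1000
(2/3) * 1000 = 666.666667
V = 666.666667 * pi
V = 2094.4
2094.4 in^3


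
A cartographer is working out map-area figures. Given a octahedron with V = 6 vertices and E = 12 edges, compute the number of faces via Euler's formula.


Polyhedron: octahedron
Euler's formula for convex polyhedra: V - E + F = 2
Given: V = 6 vertices and E = 12 edges
Solve for F:
F = 2 + E - V = 2 + 12 - 6 = 8
8 faces


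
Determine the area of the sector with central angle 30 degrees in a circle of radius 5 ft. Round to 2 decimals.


Shape: circular sector
Radius r = 5 ft, Angle = 30 degrees
Formula: A = (angle/360) * pi * r^2
r^2 = 25
Fraction of circle = 30/360
A = (30/360) * pi * 25
A = 2.083333 * pi
A = 6.54
6.54 ft^2


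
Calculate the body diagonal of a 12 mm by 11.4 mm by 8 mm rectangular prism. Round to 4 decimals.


Shape: rectangular box (space diagonal)
l = 12 mm, w = 11.4 mm, h = 8 mm
Visualize: the diagonal of the base, then a right triangle with that diagonal and the height.
Formula: d = sqrt(l^2 + w^2 + h^2)
l^2 + w^2 + h^2 = 144 + 129.96 + 64 = 337.96
d = sqrt(337.96)
d = 18.3837
18.3837 mm


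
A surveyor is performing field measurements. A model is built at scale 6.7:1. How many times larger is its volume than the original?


Linear scale factor k = 6.7
Rule: under a linear scaling by k, volumes scale by k^3.
k^3 = 6.7 * 6.7 * 6.7
k^3 = 44.89 * 6.7
k^3 = 300.763
Volume scales by a factor of 300.763.
300.763 (dimensionless)


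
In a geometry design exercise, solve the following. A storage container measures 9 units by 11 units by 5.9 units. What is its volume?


Shape: rectangular prism
l = 9 units, w = 11 units, h = 5.9 units
Formula: V = l * w * h
V = 9 * 11 * 5.9
V = 99 * 5.9
V = 584.1
584.1 units^3


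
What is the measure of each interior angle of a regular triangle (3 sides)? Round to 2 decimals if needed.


Shape: regular triangle (3 sides)
Formula: interior angle = (n - 2) * 180 / n
(n - 2) = 1
(n - 2) * 180 = 180
angle = 180 / 3
angle = 60
60 degrees


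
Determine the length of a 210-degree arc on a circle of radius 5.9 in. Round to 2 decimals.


Shape: circular arc
Radius r = 5.9 in, Angle = 210 degrees
Formula: L = (angle/360) * 2 * pi * r
2 * pi * r = 11.8 * pi
L = (210/360) * 11.8 * pi
L = 6.883333 * pi
L = 21.62
21.62 in


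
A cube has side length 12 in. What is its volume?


Shape: cube
Side s = 12 in
Formula: V = s^3
V = 12 * 12 * 12
V = 144 * 12
V = 1728
1728 in^3


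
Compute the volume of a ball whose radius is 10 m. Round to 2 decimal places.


Shape: sphere
Radius r = 10 m
Formula: V = (4/3) * pi * r^3
r^3 = 1000
(4/3) * 1000 = 1333.333333
V = 1333.333333 * pi
V = 4188.79
4188.79 m^3


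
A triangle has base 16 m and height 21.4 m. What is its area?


Shape: triangle
Base b = 16 m, Height h = 21.4 m
Formula: A = (1/2) * b * h
A = 0.5 * 16 * 21.4
A = 0.5 * 342.4
A = 171.2
171.2 m^2


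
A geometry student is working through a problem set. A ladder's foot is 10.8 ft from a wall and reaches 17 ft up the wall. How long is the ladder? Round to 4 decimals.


Shape: right triangle
Legs a = 10.8 ft, b = 17 ft
Formula: c = sqrt(a^2 + b^2)
a^2 = 116.64, b^2 = 289
a^2 + b^2 = 405.64
c = sqrt(405.64)
c = 20.1405
20.1405 ft


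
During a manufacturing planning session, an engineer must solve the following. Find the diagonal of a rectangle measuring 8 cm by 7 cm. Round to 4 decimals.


Shape: rectangle (diagonal via Pythagoras)
Sides: 8 cm and 7 cm
Formula: d = sqrt(l^2 + w^2)
l^2 = 64, w^2 = 49
l^2 + w^2 = 113
d = sqrt(113)
d = 10.6301
10.6301 cm


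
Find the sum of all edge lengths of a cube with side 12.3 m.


Shape: cube
Side s = 12.3 m
A cube has 12 edges, all equal.
Formula: total edge length = 12 * s
Total = 12 * 12.3
Total = 147.6
147.6 m


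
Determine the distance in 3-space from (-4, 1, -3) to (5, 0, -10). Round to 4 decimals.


3D distance between two points
P1 = (-4, 1, -3), P2 = (5, 0, -10)
Formula: d = sqrt((x2-x1)^2 + (y2-y1)^2 + (z2-z1)^2)
dx = 5 - -4 = 9
dy = 0 - 1 = -1
dz = -10 - -3 = -7
dx^2 + dy^2 + dz^2 = 81 + 1 + 49 = 131
d = sqrt(131)
d = 11.4455
11.4455 units


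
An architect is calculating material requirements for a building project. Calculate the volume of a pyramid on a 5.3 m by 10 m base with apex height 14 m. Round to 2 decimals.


Shape: rectangular pyramid
Base: 5.3 m x 10 m, Height h = 14 m
Formula: V = (1/3) * base_area * h
base_area = 5.3 * 10 = 53
base_area * h = 53 * 14 = 742
V = 742 / 3
V = 247.33
247.33 m^3


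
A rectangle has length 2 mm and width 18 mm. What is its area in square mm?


Shape: rectangle
Length l = 2 mm, Width w = 18 mm
Formula: A = l * w
A = 2 * 18
A = 36
36 mm^2


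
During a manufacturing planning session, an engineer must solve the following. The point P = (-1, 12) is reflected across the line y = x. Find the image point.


Transformation: reflection
Original point: (-1, 12)
Rule for reflection over y = x: (x, y) -> (y, x)
Apply: (-1, 12) -> (12, -1)
(12, -1)


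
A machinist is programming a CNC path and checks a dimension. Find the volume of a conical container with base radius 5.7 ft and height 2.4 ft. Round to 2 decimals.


Shape: cone
Radius r = 5.7 ft, Height h = 2.4 ft
Formula: V = (1/3) * pi * r^2 * h
r^2 = 32.49
pi * r^2 * h = pi * 32.49 * 2.4 = 77.976 * pi
V = 77.976 * pi / 3
V = 81.66
81.66 ft^3


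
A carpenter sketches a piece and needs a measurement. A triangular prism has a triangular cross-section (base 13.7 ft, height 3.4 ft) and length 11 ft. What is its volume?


Shape: triangular prism
Triangle base = 13.7 ft, triangle height = 3.4 ft, prism length L = 11 ft
Formula: V = (1/2 * b * h_tri) * L
Cross-section area = 0.5 * 13.7 * 3.4 = 23.29
V = 23.29 * 11
V = 256.19
256.19 ft^3


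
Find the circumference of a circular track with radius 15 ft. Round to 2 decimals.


Shape: circle
Radius r = 15 ft
Formula: C = 2 * pi * r
C = 2 * pi * 15
C = 30 * pi
C = 94.25
94.25 ft


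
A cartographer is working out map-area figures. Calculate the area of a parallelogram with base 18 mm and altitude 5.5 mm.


Shape: parallelogram
Base b = 18 mm, Height h = 5.5 mm
Formula: A = b * h
A = 18 * 5.5
A = 99
99 mm^2


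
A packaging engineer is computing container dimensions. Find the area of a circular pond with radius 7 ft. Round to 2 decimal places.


Shape: circle
Radius r = 7 ft
Formula: A = pi * r^2
r^2 = 7^2 = 49
A = pi * 49
A = 153.94
153.94 ft^2


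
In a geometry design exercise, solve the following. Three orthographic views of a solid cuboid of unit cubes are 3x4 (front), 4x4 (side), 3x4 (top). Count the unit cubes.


Orthographic views of a solid rectangular block:
Front view 3 x 4 -> length = 3, height = 4
Side view 4 x 4 -> width = 4, height = 4 (consistent)
Top view 3 x 4 -> confirms length = 3, width = 4
The block is 3 x 4 x 4.
Total unit cubes = 3 * 4 * 4 = 48
48 unit cubes


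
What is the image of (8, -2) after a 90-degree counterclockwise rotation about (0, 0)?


Transformation: rotation about the origin
Original point: (8, -2)
Rule for 90 deg counterclockwise: (x, y) -> (-y, x)
Apply: (8, -2) -> (2, 8)
(2, 8)


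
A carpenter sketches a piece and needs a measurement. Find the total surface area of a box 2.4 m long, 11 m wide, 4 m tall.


Shape: rectangular prism
l = 2.4 m, w = 11 m, h = 4 m
Formula: SA = 2(lw + lh + wh)
lw = 26.4, lh = 9.6, wh = 44
lw + lh + wh = 80
SA = 2 * 80
SA = 160
160 m^2


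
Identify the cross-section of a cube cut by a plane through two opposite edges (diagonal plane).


Solid: cube
Cutting plane: through two opposite edges (diagonal plane)
Visualize the intersection of the plane with the solid's surface.
The boundary of the cut region is a rectangle.
rectangle


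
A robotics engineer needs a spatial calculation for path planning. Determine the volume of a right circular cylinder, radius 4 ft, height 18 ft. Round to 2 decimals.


Shape: cylinder
Radius r = 4 ft, Height h = 18 ft
Formula: V = pi * r^2 * h
r^2 = 16
V = pi * 16 * 18
V = 288 * pi
V = 904.78
904.78 ft^3


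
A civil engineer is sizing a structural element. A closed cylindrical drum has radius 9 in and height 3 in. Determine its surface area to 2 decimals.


Shape: closed cylinder
Radius r = 9 in, Height h = 3 in
Formula: SA = 2*pi*r^2 + 2*pi*r*h = 2*pi*r*(r + h)
r + h = 12
2 * r * (r + h) = 2 * 9 * 12 = 216
SA = 216 * pi
SA = 678.58
678.58 in^2


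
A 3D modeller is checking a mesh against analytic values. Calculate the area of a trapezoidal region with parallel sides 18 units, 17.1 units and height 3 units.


Shape: trapezoid
Parallel sides a = 18 units, b = 17.1 units; Height h = 3 units
Formula: A = (a + b) * h / 2
a + b = 18 + 17.1 = 35.1
A = 35.1 * 3 / 2
A = 105.3 / 2
A = 52.65
52.65 units^2


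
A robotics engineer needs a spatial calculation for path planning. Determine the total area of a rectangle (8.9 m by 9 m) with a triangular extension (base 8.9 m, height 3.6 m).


Composite shape: rectangle + triangle
Rectangle area = 8.9 * 9 = 80.1
Triangle area = 0.5 * 8.9 * 3.6 = 16.02
Total = 80.1 + 16.02
Total = 96.12
96.12 m^2


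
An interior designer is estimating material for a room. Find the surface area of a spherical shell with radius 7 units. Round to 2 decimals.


Shape: sphere
Radius r = 7 units
Formula: SA = 4 * pi * r^2
r^2 = 49
SA = 4 * pi * 49
SA = 196 * pi
SA = 615.75
615.75 units^2


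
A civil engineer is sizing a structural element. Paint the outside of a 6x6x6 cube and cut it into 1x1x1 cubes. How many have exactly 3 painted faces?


Large cube: 6 x 6 x 6, cut into unit cubes.
Cubes with 3 painted faces are at the corners. A cube always has 8 corners.
Count = 8
8 unit cubes


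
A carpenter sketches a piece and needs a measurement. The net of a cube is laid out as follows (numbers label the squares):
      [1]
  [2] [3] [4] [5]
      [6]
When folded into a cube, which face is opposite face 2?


Net: cross layout. Take square 3 as the base (bottom).
Fold the four squares in the horizontal row up around 3: 2 -> left, 4 -> right, 5 wraps to the top.
Fold 1 and 6 up from 3: 1 -> back, 6 -> front.
Opposite pairs are therefore: (1, 6), (2, 4), (3, 5).
Face 2 is opposite face 4.
face 4


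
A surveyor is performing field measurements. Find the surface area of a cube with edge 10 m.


Shape: cube
Side s = 10 m
A cube has 6 square faces.
Formula: SA = 6 * s^2
s^2 = 100
SA = 6 * 100
SA = 600
600 m^2


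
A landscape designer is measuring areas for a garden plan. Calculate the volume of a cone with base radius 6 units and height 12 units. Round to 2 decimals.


Shape: cone
Radius r = 6 units, Height h = 12 units
Formula: V = (1/3) * pi * r^2 * h
r^2 = 36
pi * r^2 * h = pi * 36 * 12 = 432 * pi
V = 432 * pi / 3
V = 452.39
452.39 units^3


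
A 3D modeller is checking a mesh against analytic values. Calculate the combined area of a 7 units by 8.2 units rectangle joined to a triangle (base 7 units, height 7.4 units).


Composite shape: rectangle + triangle
Rectangle area = 7 * 8.2 = 57.4
Triangle area = 0.5 * 7 * 7.4 = 25.9
Total = 57.4 + 25.9
Total = 83.3
83.3 units^2


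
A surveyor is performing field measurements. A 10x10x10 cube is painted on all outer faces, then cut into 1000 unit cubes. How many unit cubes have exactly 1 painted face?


Large cube: 10 x 10 x 10, cut into unit cubes.
n = 10, so n - 2 = 8
Cubes with 1 painted face lie in the interior of each face.
A cube has 6 faces; each contributes (n - 2)^2 = 64 such cubes.
Count = 6 * 64 = 384
384 unit cubes


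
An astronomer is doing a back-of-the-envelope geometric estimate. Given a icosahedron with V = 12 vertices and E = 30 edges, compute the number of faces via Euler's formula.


Polyhedron: icosahedron
Euler's formula for convex polyhedra: V - E + F = 2
Given: V = 12 vertices and E = 30 edges
Solve for F:
F = 2 + E - V = 2 + 30 - 12 = 20
20 faces


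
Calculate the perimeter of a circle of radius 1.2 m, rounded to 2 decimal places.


Shape: circle
Radius r = 1.2 m
Formula: C = 2 * pi * r
C = 2 * pi * 1.2
C = 2.4 * pi
C = 7.54
7.54 m


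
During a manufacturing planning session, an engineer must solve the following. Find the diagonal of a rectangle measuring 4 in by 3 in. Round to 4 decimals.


Shape: rectangle (diagonal via Pythagoras)
Sides: 4 in and 3 in
Formula: d = sqrt(l^2 + w^2)
l^2 = 16, w^2 = 9
l^2 + w^2 = 25
d = sqrt(25)
d = 5.0
5 in


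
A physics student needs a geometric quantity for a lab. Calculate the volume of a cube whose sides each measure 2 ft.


Shape: cube
Side s = 2 ft
Formula: V = s^3
V = 2 * 2 * 2
V = 4 * 2
V = 8
8 ft^3


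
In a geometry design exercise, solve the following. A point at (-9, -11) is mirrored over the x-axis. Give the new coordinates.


Transformation: reflection
Original point: (-9, -11)
Rule for reflection over the x-axis: (x, y) -> (x, -y)
Apply: (-9, -11) -> (-9, 11)
(-9, 11)


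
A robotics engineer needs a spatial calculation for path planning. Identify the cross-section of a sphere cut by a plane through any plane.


Solid: sphere
Cutting plane: through any plane
Visualize the intersection of the plane with the solid's surface.
The boundary of the cut region is a circle.
circle


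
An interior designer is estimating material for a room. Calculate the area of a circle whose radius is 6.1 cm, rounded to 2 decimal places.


Shape: circle
Radius r = 6.1 cm
Formula: A = pi * r^2
r^2 = 6.1^2 = 37.21
A = pi * 37.21
A = 116.9
116.9 cm^2


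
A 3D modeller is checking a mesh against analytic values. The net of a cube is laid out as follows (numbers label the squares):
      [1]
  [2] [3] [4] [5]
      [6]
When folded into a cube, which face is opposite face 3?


Net: cross layout. Take square 3 as the base (bottom).
Fold the four squares in the horizontal row up around 3: 2 -> left, 4 -> right, 5 wraps to the top.
Fold 1 and 6 up from 3: 1 -> back, 6 -> front.
Opposite pairs are therefore: (1, 6), (2, 4), (3, 5).
Face 3 is opposite face 5.
face 5


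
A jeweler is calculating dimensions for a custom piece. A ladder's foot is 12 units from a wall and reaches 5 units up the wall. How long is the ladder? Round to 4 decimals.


Shape: right triangle
Legs a = 12 units, b = 5 units
Formula: c = sqrt(a^2 + b^2)
a^2 = 144, b^2 = 25
a^2 + b^2 = 169
c = sqrt(169)
c = 13.0
13 units


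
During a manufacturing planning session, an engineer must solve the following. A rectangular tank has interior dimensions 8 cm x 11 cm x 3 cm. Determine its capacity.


Shape: rectangular prism
l = 8 cm, w = 11 cm, h = 3 cm
Formula: V = l * w * h
V = 8 * 11 * 3
V = 88 * 3
V = 264
264 cm^3


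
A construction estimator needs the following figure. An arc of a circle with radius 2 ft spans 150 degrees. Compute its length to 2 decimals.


Shape: circular arc
Radius r = 2 ft, Angle = 150 degrees
Formula: L = (angle/360) * 2 * pi * r
2 * pi * r = 4 * pi
L = (150/360) * 4 * pi
L = 1.666667 * pi
L = 5.24
5.24 ft


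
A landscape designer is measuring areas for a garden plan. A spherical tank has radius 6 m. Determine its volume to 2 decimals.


Shape: sphere
Radius r = 6 m
Formula: V = (4/3) * pi * r^3
r^3 = 216
(4/3) * 216 = 288
V = 288 * pi
V = 904.78
904.78 m^3


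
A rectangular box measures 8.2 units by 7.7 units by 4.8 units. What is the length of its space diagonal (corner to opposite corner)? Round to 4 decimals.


Shape: rectangular box (space diagonal)
l = 8.2 units, w = 7.7 units, h = 4.8 units
Visualize: the diagonal of the base, then a right triangle with that diagonal and the height.
Formula: d = sqrt(l^2 + w^2 + h^2)
l^2 + w^2 + h^2 = 67.24 + 59.29 + 23.04 = 149.57
d = sqrt(149.57)
d = 12.2299
12.2299 units


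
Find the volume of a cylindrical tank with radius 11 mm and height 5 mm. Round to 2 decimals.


Shape: cylinder
Radius r = 11 mm, Height h = 5 mm
Formula: V = pi * r^2 * h
r^2 = 121
V = pi * 121 * 5
V = 605 * pi
V = 1900.66
1900.66 mm^3


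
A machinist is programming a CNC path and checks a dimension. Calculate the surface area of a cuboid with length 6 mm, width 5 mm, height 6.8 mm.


Shape: rectangular prism
l = 6 mm, w = 5 mm, h = 6.8 mm
Formula: SA = 2(lw + lh + wh)
lw = 30, lh = 40.8, wh = 34
lw + lh + wh = 104.8
SA = 2 * 104.8
SA = 209.6
209.6 mm^2


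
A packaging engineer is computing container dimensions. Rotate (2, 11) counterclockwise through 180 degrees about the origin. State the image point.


Transformation: rotation about the origin
Original point: (2, 11)
Rule for 180 deg: (x, y) -> (-x, -y)
Apply: (2, 11) -> (-2, -11)
(-2, -11)


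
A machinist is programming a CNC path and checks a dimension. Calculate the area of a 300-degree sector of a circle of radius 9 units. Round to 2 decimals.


Shape: circular sector
Radius r = 9 units, Angle = 300 degrees
Formula: A = (angle/360) * pi * r^2
r^2 = 81
Fraction of circle = 300/360
A = (300/360) * pi * 81
A = 67.5 * pi
A = 212.06
212.06 units^2


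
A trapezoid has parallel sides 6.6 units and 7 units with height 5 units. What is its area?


Shape: trapezoid
Parallel sides a = 6.6 units, b = 7 units; Height h = 5 units
Formula: A = (a + b) * h / 2
a + b = 6.6 + 7 = 13.6
A = 13.6 * 5 / 2
A = 68 / 2
A = 34
34 units^2
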